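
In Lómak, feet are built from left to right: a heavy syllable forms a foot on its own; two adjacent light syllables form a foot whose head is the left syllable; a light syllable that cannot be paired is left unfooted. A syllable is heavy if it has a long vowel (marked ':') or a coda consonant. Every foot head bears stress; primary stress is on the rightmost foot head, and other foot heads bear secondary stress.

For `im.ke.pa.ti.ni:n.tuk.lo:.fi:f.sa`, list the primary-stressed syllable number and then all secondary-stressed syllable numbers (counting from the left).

primary 8, secondary 1, 2, 5, 6, 7

Weights: 1 im H, 2 ke L, 3 pa L, 4 ti L, 5 ni:n H, 6 tuk H, 7 lo: H, 8 fi:f H, 9 sa L.
Parse left to right (heavy = foot alone; LL = one foot; stranded L unfooted): (ˈim) (ˈke.pa) ti (ˈni:n) (ˈtuk) (ˈlo:) (ˈfi:f) sa.
Foot heads: 1, 2, 5, 6, 7, 8.
Primary stress on the rightmost head = syllable 8.
Secondary stress on 1, 2, 5, 6, 7: ˌim.ˌke.pa.ti.ˌni:n.ˌtuk.ˌlo:.ˈfi:f.sa.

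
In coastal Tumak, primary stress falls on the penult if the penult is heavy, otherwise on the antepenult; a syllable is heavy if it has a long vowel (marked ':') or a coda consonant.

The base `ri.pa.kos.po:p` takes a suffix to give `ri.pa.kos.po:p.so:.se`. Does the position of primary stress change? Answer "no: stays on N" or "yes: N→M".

Base `ri.pa.kos.po:p` (4 syllables):
  Weights: 2 pa L, 3 kos H, 4 po:p H.
  The penult (syllable 3, kos) is heavy, so it takes stress.
  → primary stress on syllable 3.
Suffixed `ri.pa.kos.po:p.so:.se` (6 syllables):
  Weights: 4 po:p H, 5 so: H, 6 se L.
  The penult (syllable 5, so:) is heavy, so it takes stress.
  → primary stress on syllable 5.

yes: 3→5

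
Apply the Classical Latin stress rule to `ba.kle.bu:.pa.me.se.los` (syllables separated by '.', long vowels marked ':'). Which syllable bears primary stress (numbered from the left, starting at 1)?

Classical Latin: stress the penult if heavy (long vowel or closed), else the antepenult.
Weights: 5 me L, 6 se L, 7 los H.
The penult (syllable 6, se) is light, so stress falls on the antepenult (syllable 5, me).
Stress on syllable 5: ba.kle.bu:.pa.ˈme.se.los.

5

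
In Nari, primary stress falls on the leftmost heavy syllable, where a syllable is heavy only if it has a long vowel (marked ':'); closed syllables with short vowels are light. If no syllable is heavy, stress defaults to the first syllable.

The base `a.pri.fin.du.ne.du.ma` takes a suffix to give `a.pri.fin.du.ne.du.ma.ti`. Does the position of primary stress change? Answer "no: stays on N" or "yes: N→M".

no: stays on 1

Base `a.pri.fin.du.ne.du.ma` (7 syllables):
  Weights: 1 a L, 2 pri L, 3 fin L, 4 du L, 5 ne L, 6 du L, 7 ma L.
  No heavy syllable in the domain; default to the first syllable = syllable 1.
  → primary stress on syllable 1.
Suffixed `a.pri.fin.du.ne.du.ma.ti` (8 syllables):
  Weights: 1 a L, 2 pri L, 3 fin L, 4 du L, 5 ne L, 6 du L, 7 ma L, 8 ti L.
  No heavy syllable in the domain; default to the first syllable = syllable 1.
  → primary stress on syllable 1.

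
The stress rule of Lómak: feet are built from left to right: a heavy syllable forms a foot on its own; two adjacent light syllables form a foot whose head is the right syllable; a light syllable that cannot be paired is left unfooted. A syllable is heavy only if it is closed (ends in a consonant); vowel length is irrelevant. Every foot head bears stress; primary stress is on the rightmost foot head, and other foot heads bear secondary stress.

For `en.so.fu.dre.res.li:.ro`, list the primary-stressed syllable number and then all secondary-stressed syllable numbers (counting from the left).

primary 7, secondary 1, 3, 5

Weights: 1 en H, 2 so L, 3 fu L, 4 dre L, 5 res H, 6 li: L, 7 ro L.
Parse left to right (heavy = foot alone; LL = one foot; stranded L unfooted): (ˈen) (so.ˈfu) dre (ˈres) (li:.ˈro).
Foot heads: 1, 3, 5, 7.
Primary stress on the rightmost head = syllable 7.
Secondary stress on 1, 3, 5: ˌen.so.ˌfu.dre.ˌres.li:.ˈro.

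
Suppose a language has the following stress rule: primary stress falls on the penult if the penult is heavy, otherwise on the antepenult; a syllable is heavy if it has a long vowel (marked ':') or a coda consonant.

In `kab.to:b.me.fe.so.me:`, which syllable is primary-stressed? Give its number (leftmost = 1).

Weights: 4 fe L, 5 so L, 6 me: H.
The penult (syllable 5, so) is light, so stress falls on the antepenult (syllable 4, fe).
Primary stress: syllable 4 → kab.to:b.me.ˈfe.so.me:.

4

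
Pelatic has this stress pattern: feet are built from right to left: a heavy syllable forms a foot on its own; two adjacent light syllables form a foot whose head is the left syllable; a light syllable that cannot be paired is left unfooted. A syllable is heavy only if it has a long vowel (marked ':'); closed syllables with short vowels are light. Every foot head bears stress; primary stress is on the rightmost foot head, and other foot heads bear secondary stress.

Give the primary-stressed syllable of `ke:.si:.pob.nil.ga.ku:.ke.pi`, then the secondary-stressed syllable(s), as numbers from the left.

primary 7, secondary 1, 2, 4, 6

Weights: 1 ke: H, 2 si: H, 3 pob L, 4 nil L, 5 ga L, 6 ku: H, 7 ke L, 8 pi L.
Parse right to left (heavy = foot alone; LL = one foot; stranded L unfooted): (ˈke:) (ˈsi:) pob (ˈnil.ga) (ˈku:) (ˈke.pi).
Foot heads: 1, 2, 4, 6, 7.
Primary stress on the rightmost head = syllable 7.
Secondary stress on 1, 2, 4, 6: ˌke:.ˌsi:.pob.ˌnil.ga.ˌku:.ˈke.pi.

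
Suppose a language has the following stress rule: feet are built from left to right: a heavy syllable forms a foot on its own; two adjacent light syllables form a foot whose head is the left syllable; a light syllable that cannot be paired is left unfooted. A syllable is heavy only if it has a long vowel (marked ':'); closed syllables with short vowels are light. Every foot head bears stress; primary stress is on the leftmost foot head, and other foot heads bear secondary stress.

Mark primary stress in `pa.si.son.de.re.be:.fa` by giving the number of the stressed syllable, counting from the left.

Weights: 1 pa L, 2 si L, 3 son L, 4 de L, 5 re L, 6 be: H, 7 fa L.
Parse left to right (heavy = foot alone; LL = one foot; stranded L unfooted): (ˈpa.si) (ˈson.de) re (ˈbe:) fa.
Foot heads: 1, 3, 6.
Primary stress on the leftmost head = syllable 1.
Primary stress: syllable 1 → ˈpa.si.son.de.re.be:.fa.

1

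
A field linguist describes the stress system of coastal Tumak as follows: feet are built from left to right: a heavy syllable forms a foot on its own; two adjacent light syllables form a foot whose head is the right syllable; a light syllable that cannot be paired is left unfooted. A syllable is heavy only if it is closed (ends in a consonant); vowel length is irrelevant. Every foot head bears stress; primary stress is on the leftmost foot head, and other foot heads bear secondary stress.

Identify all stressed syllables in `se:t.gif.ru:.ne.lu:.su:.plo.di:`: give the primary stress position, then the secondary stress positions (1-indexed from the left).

Weights: 1 se:t H, 2 gif H, 3 ru: L, 4 ne L, 5 lu: L, 6 su: L, 7 plo L, 8 di: L.
Parse left to right (heavy = foot alone; LL = one foot; stranded L unfooted): (ˈse:t) (ˈgif) (ru:.ˈne) (lu:.ˈsu:) (plo.ˈdi:).
Foot heads: 1, 2, 4, 6, 8.
Primary stress on the leftmost head = syllable 1.
Secondary stress on 2, 4, 6, 8: ˈse:t.ˌgif.ru:.ˌne.lu:.ˌsu:.plo.ˌdi:.

primary 1, secondary 2, 4, 6, 8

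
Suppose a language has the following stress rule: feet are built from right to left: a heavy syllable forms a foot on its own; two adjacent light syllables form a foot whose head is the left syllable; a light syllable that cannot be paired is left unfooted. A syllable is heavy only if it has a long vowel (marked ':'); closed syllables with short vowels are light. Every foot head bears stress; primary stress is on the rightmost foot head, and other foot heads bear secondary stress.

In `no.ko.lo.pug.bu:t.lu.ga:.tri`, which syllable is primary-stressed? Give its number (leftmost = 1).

Weights: 1 no L, 2 ko L, 3 lo L, 4 pug L, 5 bu:t H, 6 lu L, 7 ga: H, 8 tri L.
Parse right to left (heavy = foot alone; LL = one foot; stranded L unfooted): (ˈno.ko) (ˈlo.pug) (ˈbu:t) lu (ˈga:) tri.
Foot heads: 1, 3, 5, 7.
Primary stress on the rightmost head = syllable 7.
Primary stress: syllable 7 → no.ko.lo.pug.bu:t.lu.ˈga:.tri.

7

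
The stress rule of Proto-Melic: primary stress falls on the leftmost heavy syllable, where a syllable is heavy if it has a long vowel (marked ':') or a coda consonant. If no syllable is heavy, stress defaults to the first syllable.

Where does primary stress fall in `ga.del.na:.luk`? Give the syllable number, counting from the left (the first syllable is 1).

Weights: 1 ga L, 2 del H, 3 na: H, 4 luk H.
Heavy syllables in the domain: 2, 3, 4. The leftmost is syllable 2 (del).
Primary stress: syllable 2 → ga.ˈdel.na:.luk.

2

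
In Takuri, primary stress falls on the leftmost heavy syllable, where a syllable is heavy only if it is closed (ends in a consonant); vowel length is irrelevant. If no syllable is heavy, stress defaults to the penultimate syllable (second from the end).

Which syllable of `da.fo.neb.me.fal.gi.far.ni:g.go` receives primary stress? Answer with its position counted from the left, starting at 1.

3

Weights: 1 da L, 2 fo L, 3 neb H, 4 me L, 5 fal H, 6 gi L, 7 far H, 8 ni:g H, 9 go L.
Heavy syllables in the domain: 3, 5, 7, 8. The leftmost is syllable 3 (neb).
Primary stress: syllable 3 → da.fo.ˈneb.me.fal.gi.far.ni:g.go.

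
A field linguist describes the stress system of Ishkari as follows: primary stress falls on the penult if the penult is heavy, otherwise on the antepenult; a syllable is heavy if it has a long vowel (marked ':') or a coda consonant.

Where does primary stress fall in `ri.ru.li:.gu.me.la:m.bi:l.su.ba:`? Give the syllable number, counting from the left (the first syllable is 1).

7

Weights: 7 bi:l H, 8 su L, 9 ba: H.
The penult (syllable 8, su) is light, so stress falls on the antepenult (syllable 7, bi:l).
Primary stress: syllable 7 → ri.ru.li:.gu.me.la:m.ˈbi:l.su.ba:.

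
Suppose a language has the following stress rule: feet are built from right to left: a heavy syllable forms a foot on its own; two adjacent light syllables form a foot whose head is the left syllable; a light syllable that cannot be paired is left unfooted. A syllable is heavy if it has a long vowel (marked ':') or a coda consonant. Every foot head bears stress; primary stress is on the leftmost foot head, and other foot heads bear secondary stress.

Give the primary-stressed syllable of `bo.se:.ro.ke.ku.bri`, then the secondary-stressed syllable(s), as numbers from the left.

Weights: 1 bo L, 2 se: H, 3 ro L, 4 ke L, 5 ku L, 6 bri L.
Parse right to left (heavy = foot alone; LL = one foot; stranded L unfooted): bo (ˈse:) (ˈro.ke) (ˈku.bri).
Foot heads: 2, 3, 5.
Primary stress on the leftmost head = syllable 2.
Secondary stress on 3, 5: bo.ˈse:.ˌro.ke.ˌku.bri.

primary 2, secondary 3, 5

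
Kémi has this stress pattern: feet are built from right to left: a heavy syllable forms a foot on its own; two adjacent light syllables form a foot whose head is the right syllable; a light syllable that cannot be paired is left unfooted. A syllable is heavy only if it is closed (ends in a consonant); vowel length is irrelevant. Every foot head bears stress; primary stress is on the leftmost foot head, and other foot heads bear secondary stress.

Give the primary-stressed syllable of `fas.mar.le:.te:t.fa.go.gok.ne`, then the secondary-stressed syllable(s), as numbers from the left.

primary 1, secondary 2, 4, 6, 7

Weights: 1 fas H, 2 mar H, 3 le: L, 4 te:t H, 5 fa L, 6 go L, 7 gok H, 8 ne L.
Parse right to left (heavy = foot alone; LL = one foot; stranded L unfooted): (ˈfas) (ˈmar) le: (ˈte:t) (fa.ˈgo) (ˈgok) ne.
Foot heads: 1, 2, 4, 6, 7.
Primary stress on the leftmost head = syllable 1.
Secondary stress on 2, 4, 6, 7: ˈfas.ˌmar.le:.ˌte:t.fa.ˌgo.ˌgok.ne.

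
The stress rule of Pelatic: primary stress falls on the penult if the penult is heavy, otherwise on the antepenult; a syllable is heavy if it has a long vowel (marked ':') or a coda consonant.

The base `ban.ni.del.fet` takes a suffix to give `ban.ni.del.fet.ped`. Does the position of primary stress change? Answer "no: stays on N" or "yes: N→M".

Base `ban.ni.del.fet` (4 syllables):
  Weights: 2 ni L, 3 del H, 4 fet H.
  The penult (syllable 3, del) is heavy, so it takes stress.
  → primary stress on syllable 3.
Suffixed `ban.ni.del.fet.ped` (5 syllables):
  Weights: 3 del H, 4 fet H, 5 ped H.
  The penult (syllable 4, fet) is heavy, so it takes stress.
  → primary stress on syllable 4.

yes: 3→4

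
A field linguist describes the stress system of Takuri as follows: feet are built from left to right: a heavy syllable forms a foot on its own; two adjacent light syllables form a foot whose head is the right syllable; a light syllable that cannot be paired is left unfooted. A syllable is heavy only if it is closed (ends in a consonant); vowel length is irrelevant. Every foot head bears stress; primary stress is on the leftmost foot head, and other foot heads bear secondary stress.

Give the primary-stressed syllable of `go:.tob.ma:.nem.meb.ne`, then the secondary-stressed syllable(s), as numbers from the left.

primary 2, secondary 4, 5

Weights: 1 go: L, 2 tob H, 3 ma: L, 4 nem H, 5 meb H, 6 ne L.
Parse left to right (heavy = foot alone; LL = one foot; stranded L unfooted): go: (ˈtob) ma: (ˈnem) (ˈmeb) ne.
Foot heads: 2, 4, 5.
Primary stress on the leftmost head = syllable 2.
Secondary stress on 4, 5: go:.ˈtob.ma:.ˌnem.ˌmeb.ne.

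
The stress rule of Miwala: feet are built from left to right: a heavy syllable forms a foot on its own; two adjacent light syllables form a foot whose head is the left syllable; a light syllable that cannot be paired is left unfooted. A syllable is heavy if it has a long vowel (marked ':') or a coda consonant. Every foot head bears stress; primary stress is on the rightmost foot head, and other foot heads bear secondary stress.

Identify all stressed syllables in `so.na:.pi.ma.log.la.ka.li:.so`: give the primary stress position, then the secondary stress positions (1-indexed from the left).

primary 8, secondary 2, 3, 5, 6

Weights: 1 so L, 2 na: H, 3 pi L, 4 ma L, 5 log H, 6 la L, 7 ka L, 8 li: H, 9 so L.
Parse left to right (heavy = foot alone; LL = one foot; stranded L unfooted): so (ˈna:) (ˈpi.ma) (ˈlog) (ˈla.ka) (ˈli:) so.
Foot heads: 2, 3, 5, 6, 8.
Primary stress on the rightmost head = syllable 8.
Secondary stress on 2, 3, 5, 6: so.ˌna:.ˌpi.ma.ˌlog.ˌla.ka.ˈli:.so.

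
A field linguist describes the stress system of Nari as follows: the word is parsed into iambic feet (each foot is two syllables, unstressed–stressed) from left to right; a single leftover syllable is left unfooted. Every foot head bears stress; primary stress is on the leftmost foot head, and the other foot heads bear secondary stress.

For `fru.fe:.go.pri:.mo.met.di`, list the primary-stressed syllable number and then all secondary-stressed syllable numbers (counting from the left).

primary 2, secondary 4, 6

Parse left to right into iambic (σˈσ) feet: (fru.ˈfe:) (go.ˈpri:) (mo.ˈmet) di. Syllable 7 is left unfooted.
Foot heads (stressed positions): 2, 4, 6.
End Rule Leftmost: primary stress on the leftmost head = syllable 2.
Secondary stress on 4, 6: fru.ˈfe:.go.ˌpri:.mo.ˌmet.di.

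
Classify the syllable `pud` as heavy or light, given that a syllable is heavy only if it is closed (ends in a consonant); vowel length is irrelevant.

heavy

`pud`: short vowel, closed (coda /d/). Closed (coda /d/) → heavy.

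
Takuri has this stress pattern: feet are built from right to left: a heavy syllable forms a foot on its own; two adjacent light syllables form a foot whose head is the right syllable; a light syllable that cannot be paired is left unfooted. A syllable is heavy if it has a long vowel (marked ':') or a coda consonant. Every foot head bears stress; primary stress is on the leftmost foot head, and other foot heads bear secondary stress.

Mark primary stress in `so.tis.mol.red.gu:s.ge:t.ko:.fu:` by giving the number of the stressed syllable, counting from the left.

Weights: 1 so L, 2 tis H, 3 mol H, 4 red H, 5 gu:s H, 6 ge:t H, 7 ko: H, 8 fu: H.
Parse right to left (heavy = foot alone; LL = one foot; stranded L unfooted): so (ˈtis) (ˈmol) (ˈred) (ˈgu:s) (ˈge:t) (ˈko:) (ˈfu:).
Foot heads: 2, 3, 4, 5, 6, 7, 8.
Primary stress on the leftmost head = syllable 2.
Primary stress: syllable 2 → so.ˈtis.mol.red.gu:s.ge:t.ko:.fu:.

2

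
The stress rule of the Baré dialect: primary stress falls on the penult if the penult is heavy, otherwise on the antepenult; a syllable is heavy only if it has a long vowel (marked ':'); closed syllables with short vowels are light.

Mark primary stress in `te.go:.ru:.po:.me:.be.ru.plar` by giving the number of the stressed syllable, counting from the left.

Weights: 6 be L, 7 ru L, 8 plar L.
The penult (syllable 7, ru) is light, so stress falls on the antepenult (syllable 6, be).
Primary stress: syllable 6 → te.go:.ru:.po:.me:.ˈbe.ru.plar.

6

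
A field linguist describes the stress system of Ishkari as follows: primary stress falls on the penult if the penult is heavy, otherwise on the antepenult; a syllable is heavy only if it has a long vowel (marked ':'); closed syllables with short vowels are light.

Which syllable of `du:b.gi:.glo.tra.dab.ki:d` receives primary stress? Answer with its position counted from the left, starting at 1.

4

Weights: 4 tra L, 5 dab L, 6 ki:d H.
The penult (syllable 5, dab) is light, so stress falls on the antepenult (syllable 4, tra).
Primary stress: syllable 4 → du:b.gi:.glo.ˈtra.dab.ki:d.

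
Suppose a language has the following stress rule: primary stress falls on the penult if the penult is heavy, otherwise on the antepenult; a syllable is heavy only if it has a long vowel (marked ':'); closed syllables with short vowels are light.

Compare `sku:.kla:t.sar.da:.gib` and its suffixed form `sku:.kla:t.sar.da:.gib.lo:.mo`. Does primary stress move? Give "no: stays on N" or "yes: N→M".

Base `sku:.kla:t.sar.da:.gib` (5 syllables):
  Weights: 3 sar L, 4 da: H, 5 gib L.
  The penult (syllable 4, da:) is heavy, so it takes stress.
  → primary stress on syllable 4.
Suffixed `sku:.kla:t.sar.da:.gib.lo:.mo` (7 syllables):
  Weights: 5 gib L, 6 lo: H, 7 mo L.
  The penult (syllable 6, lo:) is heavy, so it takes stress.
  → primary stress on syllable 6.

yes: 4→6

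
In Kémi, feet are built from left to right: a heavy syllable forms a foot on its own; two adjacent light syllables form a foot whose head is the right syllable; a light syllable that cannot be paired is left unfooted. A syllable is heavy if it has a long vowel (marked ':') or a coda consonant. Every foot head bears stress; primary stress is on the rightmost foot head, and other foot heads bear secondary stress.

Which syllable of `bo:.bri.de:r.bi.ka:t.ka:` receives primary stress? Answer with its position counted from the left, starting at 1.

Weights: 1 bo: H, 2 bri L, 3 de:r H, 4 bi L, 5 ka:t H, 6 ka: H.
Parse left to right (heavy = foot alone; LL = one foot; stranded L unfooted): (ˈbo:) bri (ˈde:r) bi (ˈka:t) (ˈka:).
Foot heads: 1, 3, 5, 6.
Primary stress on the rightmost head = syllable 6.
Primary stress: syllable 6 → bo:.bri.de:r.bi.ka:t.ˈka:.

6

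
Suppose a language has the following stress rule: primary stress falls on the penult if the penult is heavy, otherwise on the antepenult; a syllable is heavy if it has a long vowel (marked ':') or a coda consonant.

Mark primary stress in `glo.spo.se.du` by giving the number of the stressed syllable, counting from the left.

Weights: 2 spo L, 3 se L, 4 du L.
The penult (syllable 3, se) is light, so stress falls on the antepenult (syllable 2, spo).
Primary stress: syllable 2 → glo.ˈspo.se.du.

2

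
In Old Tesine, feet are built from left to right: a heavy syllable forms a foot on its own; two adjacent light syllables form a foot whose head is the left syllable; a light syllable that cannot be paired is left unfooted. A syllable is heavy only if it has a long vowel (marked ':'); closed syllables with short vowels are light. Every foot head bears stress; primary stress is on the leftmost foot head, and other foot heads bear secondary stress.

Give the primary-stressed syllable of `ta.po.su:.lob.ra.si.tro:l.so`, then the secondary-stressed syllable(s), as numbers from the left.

primary 1, secondary 3, 4, 7

Weights: 1 ta L, 2 po L, 3 su: H, 4 lob L, 5 ra L, 6 si L, 7 tro:l H, 8 so L.
Parse left to right (heavy = foot alone; LL = one foot; stranded L unfooted): (ˈta.po) (ˈsu:) (ˈlob.ra) si (ˈtro:l) so.
Foot heads: 1, 3, 4, 7.
Primary stress on the leftmost head = syllable 1.
Secondary stress on 3, 4, 7: ˈta.po.ˌsu:.ˌlob.ra.si.ˌtro:l.so.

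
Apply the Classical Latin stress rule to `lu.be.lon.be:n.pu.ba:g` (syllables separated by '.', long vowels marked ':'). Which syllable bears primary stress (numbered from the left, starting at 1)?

4

Classical Latin: stress the penult if heavy (long vowel or closed), else the antepenult.
Weights: 4 be:n H, 5 pu L, 6 ba:g H.
The penult (syllable 5, pu) is light, so stress falls on the antepenult (syllable 4, be:n).
Stress on syllable 4: lu.be.lon.ˈbe:n.pu.ba:g.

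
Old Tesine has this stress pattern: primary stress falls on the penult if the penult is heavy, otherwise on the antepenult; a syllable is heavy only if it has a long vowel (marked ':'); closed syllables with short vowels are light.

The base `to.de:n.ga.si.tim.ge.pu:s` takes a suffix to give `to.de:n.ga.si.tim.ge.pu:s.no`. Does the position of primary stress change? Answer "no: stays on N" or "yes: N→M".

yes: 5→7

Base `to.de:n.ga.si.tim.ge.pu:s` (7 syllables):
  Weights: 5 tim L, 6 ge L, 7 pu:s H.
  The penult (syllable 6, ge) is light, so stress falls on the antepenult (syllable 5, tim).
  → primary stress on syllable 5.
Suffixed `to.de:n.ga.si.tim.ge.pu:s.no` (8 syllables):
  Weights: 6 ge L, 7 pu:s H, 8 no L.
  The penult (syllable 7, pu:s) is heavy, so it takes stress.
  → primary stress on syllable 7.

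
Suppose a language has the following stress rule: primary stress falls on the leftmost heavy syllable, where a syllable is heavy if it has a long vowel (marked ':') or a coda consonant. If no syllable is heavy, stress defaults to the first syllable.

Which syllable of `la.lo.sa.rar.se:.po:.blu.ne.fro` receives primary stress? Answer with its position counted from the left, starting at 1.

4

Weights: 1 la L, 2 lo L, 3 sa L, 4 rar H, 5 se: H, 6 po: H, 7 blu L, 8 ne L, 9 fro L.
Heavy syllables in the domain: 4, 5, 6. The leftmost is syllable 4 (rar).
Primary stress: syllable 4 → la.lo.sa.ˈrar.se:.po:.blu.ne.fro.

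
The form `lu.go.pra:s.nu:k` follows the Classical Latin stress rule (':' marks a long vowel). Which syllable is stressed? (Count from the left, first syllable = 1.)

Classical Latin: stress the penult if heavy (long vowel or closed), else the antepenult.
Weights: 2 go L, 3 pra:s H, 4 nu:k H.
The penult (syllable 3, pra:s) is heavy, so it takes stress.
Stress on syllable 3: lu.go.ˈpra:s.nu:k.

3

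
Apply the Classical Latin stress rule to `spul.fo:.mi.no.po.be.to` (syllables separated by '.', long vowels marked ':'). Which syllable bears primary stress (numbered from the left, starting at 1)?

5

Classical Latin: stress the penult if heavy (long vowel or closed), else the antepenult.
Weights: 5 po L, 6 be L, 7 to L.
The penult (syllable 6, be) is light, so stress falls on the antepenult (syllable 5, po).
Stress on syllable 5: spul.fo:.mi.no.ˈpo.be.to.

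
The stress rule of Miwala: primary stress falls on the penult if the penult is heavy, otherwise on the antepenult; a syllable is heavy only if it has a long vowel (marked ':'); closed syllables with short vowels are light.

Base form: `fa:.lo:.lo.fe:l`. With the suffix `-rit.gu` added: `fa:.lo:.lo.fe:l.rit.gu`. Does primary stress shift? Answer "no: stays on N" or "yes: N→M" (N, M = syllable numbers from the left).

yes: 2→4

Base `fa:.lo:.lo.fe:l` (4 syllables):
  Weights: 2 lo: H, 3 lo L, 4 fe:l H.
  The penult (syllable 3, lo) is light, so stress falls on the antepenult (syllable 2, lo:).
  → primary stress on syllable 2.
Suffixed `fa:.lo:.lo.fe:l.rit.gu` (6 syllables):
  Weights: 4 fe:l H, 5 rit L, 6 gu L.
  The penult (syllable 5, rit) is light, so stress falls on the antepenult (syllable 4, fe:l).
  → primary stress on syllable 4.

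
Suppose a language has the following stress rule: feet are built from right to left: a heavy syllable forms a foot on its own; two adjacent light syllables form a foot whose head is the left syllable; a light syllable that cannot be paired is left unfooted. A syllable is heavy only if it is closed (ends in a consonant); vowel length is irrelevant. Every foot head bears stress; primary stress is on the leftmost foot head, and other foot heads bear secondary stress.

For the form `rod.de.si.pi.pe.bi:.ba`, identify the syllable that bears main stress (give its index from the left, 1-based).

Weights: 1 rod H, 2 de L, 3 si L, 4 pi L, 5 pe L, 6 bi: L, 7 ba L.
Parse right to left (heavy = foot alone; LL = one foot; stranded L unfooted): (ˈrod) (ˈde.si) (ˈpi.pe) (ˈbi:.ba).
Foot heads: 1, 2, 4, 6.
Primary stress on the leftmost head = syllable 1.
Primary stress: syllable 1 → ˈrod.de.si.pi.pe.bi:.ba.

1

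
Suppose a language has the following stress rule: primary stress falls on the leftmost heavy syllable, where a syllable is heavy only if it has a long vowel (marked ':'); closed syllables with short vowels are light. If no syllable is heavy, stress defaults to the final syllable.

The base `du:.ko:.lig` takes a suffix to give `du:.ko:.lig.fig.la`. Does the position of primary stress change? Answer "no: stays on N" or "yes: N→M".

no: stays on 1

Base `du:.ko:.lig` (3 syllables):
  Weights: 1 du: H, 2 ko: H, 3 lig L.
  Heavy syllables in the domain: 1, 2. The leftmost is syllable 1 (du:).
  → primary stress on syllable 1.
Suffixed `du:.ko:.lig.fig.la` (5 syllables):
  Weights: 1 du: H, 2 ko: H, 3 lig L, 4 fig L, 5 la L.
  Heavy syllables in the domain: 1, 2. The leftmost is syllable 1 (du:).
  → primary stress on syllable 1.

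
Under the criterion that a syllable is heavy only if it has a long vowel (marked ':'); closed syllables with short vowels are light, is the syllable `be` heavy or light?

`be`: short vowel, open (no coda). Short vowel → light.

light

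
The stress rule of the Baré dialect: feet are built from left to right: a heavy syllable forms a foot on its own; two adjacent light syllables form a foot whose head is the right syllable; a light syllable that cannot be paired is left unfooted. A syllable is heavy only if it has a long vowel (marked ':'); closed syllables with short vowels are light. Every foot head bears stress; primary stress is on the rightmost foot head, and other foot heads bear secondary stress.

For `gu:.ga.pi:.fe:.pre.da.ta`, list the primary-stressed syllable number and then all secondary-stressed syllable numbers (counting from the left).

primary 6, secondary 1, 3, 4

Weights: 1 gu: H, 2 ga L, 3 pi: H, 4 fe: H, 5 pre L, 6 da L, 7 ta L.
Parse left to right (heavy = foot alone; LL = one foot; stranded L unfooted): (ˈgu:) ga (ˈpi:) (ˈfe:) (pre.ˈda) ta.
Foot heads: 1, 3, 4, 6.
Primary stress on the rightmost head = syllable 6.
Secondary stress on 1, 3, 4: ˌgu:.ga.ˌpi:.ˌfe:.pre.ˈda.ta.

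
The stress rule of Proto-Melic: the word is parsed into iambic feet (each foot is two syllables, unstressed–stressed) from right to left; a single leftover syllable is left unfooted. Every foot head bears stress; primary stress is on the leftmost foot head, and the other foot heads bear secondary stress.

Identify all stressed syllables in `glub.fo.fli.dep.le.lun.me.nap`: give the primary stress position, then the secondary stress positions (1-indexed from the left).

Parse right to left into iambic (σˈσ) feet: (glub.ˈfo) (fli.ˈdep) (le.ˈlun) (me.ˈnap).
Foot heads (stressed positions): 2, 4, 6, 8.
End Rule Leftmost: primary stress on the leftmost head = syllable 2.
Secondary stress on 4, 6, 8: glub.ˈfo.fli.ˌdep.le.ˌlun.me.ˌnap.

primary 2, secondary 4, 6, 8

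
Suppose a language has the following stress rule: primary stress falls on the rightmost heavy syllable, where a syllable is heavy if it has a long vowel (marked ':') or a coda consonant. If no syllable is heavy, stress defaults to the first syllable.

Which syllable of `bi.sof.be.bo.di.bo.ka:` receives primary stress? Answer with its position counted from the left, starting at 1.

7

Weights: 1 bi L, 2 sof H, 3 be L, 4 bo L, 5 di L, 6 bo L, 7 ka: H.
Heavy syllables in the domain: 2, 7. The rightmost is syllable 7 (ka:).
Primary stress: syllable 7 → bi.sof.be.bo.di.bo.ˈka:.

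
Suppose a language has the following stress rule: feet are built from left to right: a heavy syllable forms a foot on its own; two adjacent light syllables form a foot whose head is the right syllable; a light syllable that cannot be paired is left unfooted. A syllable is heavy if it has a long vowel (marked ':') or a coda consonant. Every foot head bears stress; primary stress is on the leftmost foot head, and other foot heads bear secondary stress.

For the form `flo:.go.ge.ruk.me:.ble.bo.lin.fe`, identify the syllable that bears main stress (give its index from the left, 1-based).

1

Weights: 1 flo: H, 2 go L, 3 ge L, 4 ruk H, 5 me: H, 6 ble L, 7 bo L, 8 lin H, 9 fe L.
Parse left to right (heavy = foot alone; LL = one foot; stranded L unfooted): (ˈflo:) (go.ˈge) (ˈruk) (ˈme:) (ble.ˈbo) (ˈlin) fe.
Foot heads: 1, 3, 4, 5, 7, 8.
Primary stress on the leftmost head = syllable 1.
Primary stress: syllable 1 → ˈflo:.go.ge.ruk.me:.ble.bo.lin.fe.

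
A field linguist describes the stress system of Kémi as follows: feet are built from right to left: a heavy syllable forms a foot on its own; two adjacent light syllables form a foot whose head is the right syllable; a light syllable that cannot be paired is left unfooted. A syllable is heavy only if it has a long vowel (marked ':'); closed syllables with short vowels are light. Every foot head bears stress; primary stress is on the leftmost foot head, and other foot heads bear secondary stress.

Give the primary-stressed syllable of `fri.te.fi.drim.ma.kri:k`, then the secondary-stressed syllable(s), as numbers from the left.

primary 3, secondary 5, 6

Weights: 1 fri L, 2 te L, 3 fi L, 4 drim L, 5 ma L, 6 kri:k H.
Parse right to left (heavy = foot alone; LL = one foot; stranded L unfooted): fri (te.ˈfi) (drim.ˈma) (ˈkri:k).
Foot heads: 3, 5, 6.
Primary stress on the leftmost head = syllable 3.
Secondary stress on 5, 6: fri.te.ˈfi.drim.ˌma.ˌkri:k.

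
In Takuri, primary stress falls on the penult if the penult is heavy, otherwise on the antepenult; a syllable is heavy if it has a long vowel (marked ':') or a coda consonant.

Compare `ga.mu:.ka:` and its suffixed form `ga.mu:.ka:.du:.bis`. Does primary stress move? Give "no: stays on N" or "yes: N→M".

yes: 2→4

Base `ga.mu:.ka:` (3 syllables):
  Weights: 1 ga L, 2 mu: H, 3 ka: H.
  The penult (syllable 2, mu:) is heavy, so it takes stress.
  → primary stress on syllable 2.
Suffixed `ga.mu:.ka:.du:.bis` (5 syllables):
  Weights: 3 ka: H, 4 du: H, 5 bis H.
  The penult (syllable 4, du:) is heavy, so it takes stress.
  → primary stress on syllable 4.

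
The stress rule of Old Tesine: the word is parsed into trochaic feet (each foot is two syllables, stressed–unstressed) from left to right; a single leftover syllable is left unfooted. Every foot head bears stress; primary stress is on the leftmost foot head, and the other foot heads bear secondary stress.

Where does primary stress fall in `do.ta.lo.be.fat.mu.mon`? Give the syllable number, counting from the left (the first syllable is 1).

Parse left to right into trochaic (ˈσσ) feet: (ˈdo.ta) (ˈlo.be) (ˈfat.mu) mon. Syllable 7 is left unfooted.
Foot heads (stressed positions): 1, 3, 5.
End Rule Leftmost: primary stress on the leftmost head = syllable 1.
Primary stress: syllable 1 → ˈdo.ta.lo.be.fat.mu.mon.

1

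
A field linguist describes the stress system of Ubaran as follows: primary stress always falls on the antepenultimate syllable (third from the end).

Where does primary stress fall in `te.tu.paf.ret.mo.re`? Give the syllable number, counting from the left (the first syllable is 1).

The word has 6 syllables; the antepenultimate syllable (third from the end) is syllable 4 (ret).
Primary stress: syllable 4 → te.tu.paf.ˈret.mo.re.

4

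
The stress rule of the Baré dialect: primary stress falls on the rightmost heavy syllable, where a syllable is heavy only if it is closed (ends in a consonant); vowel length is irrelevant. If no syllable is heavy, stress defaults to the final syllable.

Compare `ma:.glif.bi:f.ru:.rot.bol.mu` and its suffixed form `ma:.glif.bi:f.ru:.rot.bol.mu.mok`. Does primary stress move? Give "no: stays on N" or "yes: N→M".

Base `ma:.glif.bi:f.ru:.rot.bol.mu` (7 syllables):
  Weights: 1 ma: L, 2 glif H, 3 bi:f H, 4 ru: L, 5 rot H, 6 bol H, 7 mu L.
  Heavy syllables in the domain: 2, 3, 5, 6. The rightmost is syllable 6 (bol).
  → primary stress on syllable 6.
Suffixed `ma:.glif.bi:f.ru:.rot.bol.mu.mok` (8 syllables):
  Weights: 1 ma: L, 2 glif H, 3 bi:f H, 4 ru: L, 5 rot H, 6 bol H, 7 mu L, 8 mok H.
  Heavy syllables in the domain: 2, 3, 5, 6, 8. The rightmost is syllable 8 (mok).
  → primary stress on syllable 8.

yes: 6→8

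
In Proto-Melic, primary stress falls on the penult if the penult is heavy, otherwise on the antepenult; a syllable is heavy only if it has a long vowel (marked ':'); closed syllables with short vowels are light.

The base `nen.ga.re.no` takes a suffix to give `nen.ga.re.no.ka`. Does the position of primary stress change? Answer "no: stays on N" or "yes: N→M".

yes: 2→3

Base `nen.ga.re.no` (4 syllables):
  Weights: 2 ga L, 3 re L, 4 no L.
  The penult (syllable 3, re) is light, so stress falls on the antepenult (syllable 2, ga).
  → primary stress on syllable 2.
Suffixed `nen.ga.re.no.ka` (5 syllables):
  Weights: 3 re L, 4 no L, 5 ka L.
  The penult (syllable 4, no) is light, so stress falls on the antepenult (syllable 3, re).
  → primary stress on syllable 3.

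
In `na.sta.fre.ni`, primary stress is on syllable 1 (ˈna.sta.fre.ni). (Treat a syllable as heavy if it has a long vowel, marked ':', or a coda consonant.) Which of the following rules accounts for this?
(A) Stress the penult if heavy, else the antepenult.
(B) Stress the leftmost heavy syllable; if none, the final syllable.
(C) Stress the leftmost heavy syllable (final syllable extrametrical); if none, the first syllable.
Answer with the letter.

Rule A → syllable 2 (observed: 1).
Rule B → syllable 4 (observed: 1).
Rule C → syllable 1 ✓.

C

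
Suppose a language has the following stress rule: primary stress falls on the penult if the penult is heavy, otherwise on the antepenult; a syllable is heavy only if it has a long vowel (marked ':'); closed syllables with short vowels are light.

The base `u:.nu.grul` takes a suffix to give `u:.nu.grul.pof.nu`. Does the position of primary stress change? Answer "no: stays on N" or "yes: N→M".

Base `u:.nu.grul` (3 syllables):
  Weights: 1 u: H, 2 nu L, 3 grul L.
  The penult (syllable 2, nu) is light, so stress falls on the antepenult (syllable 1, u:).
  → primary stress on syllable 1.
Suffixed `u:.nu.grul.pof.nu` (5 syllables):
  Weights: 3 grul L, 4 pof L, 5 nu L.
  The penult (syllable 4, pof) is light, so stress falls on the antepenult (syllable 3, grul).
  → primary stress on syllable 3.

yes: 1→3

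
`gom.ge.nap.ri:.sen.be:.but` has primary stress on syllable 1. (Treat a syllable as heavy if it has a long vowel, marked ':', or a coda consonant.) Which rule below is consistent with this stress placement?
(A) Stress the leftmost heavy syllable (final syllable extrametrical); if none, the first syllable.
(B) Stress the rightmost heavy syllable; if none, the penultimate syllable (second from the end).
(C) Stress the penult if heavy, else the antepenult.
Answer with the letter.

Rule A → syllable 1 ✓.
Rule B → syllable 7 (observed: 1).
Rule C → syllable 6 (observed: 1).

A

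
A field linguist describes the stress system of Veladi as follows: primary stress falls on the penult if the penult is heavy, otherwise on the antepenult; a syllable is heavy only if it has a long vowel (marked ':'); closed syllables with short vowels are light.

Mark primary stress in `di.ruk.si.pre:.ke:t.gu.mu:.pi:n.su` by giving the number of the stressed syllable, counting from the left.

8

Weights: 7 mu: H, 8 pi:n H, 9 su L.
The penult (syllable 8, pi:n) is heavy, so it takes stress.
Primary stress: syllable 8 → di.ruk.si.pre:.ke:t.gu.mu:.ˈpi:n.su.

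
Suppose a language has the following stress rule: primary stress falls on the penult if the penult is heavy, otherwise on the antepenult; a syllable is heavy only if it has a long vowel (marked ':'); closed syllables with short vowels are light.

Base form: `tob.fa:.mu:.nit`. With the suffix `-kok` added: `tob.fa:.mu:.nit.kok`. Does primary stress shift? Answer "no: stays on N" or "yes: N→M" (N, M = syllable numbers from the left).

no: stays on 3

Base `tob.fa:.mu:.nit` (4 syllables):
  Weights: 2 fa: H, 3 mu: H, 4 nit L.
  The penult (syllable 3, mu:) is heavy, so it takes stress.
  → primary stress on syllable 3.
Suffixed `tob.fa:.mu:.nit.kok` (5 syllables):
  Weights: 3 mu: H, 4 nit L, 5 kok L.
  The penult (syllable 4, nit) is light, so stress falls on the antepenult (syllable 3, mu:).
  → primary stress on syllable 3.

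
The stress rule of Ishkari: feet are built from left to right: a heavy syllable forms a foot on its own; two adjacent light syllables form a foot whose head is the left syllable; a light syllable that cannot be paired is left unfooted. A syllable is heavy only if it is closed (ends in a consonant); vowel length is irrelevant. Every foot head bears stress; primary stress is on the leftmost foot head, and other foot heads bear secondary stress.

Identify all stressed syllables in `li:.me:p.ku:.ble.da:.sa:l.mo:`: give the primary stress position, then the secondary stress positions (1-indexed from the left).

Weights: 1 li: L, 2 me:p H, 3 ku: L, 4 ble L, 5 da: L, 6 sa:l H, 7 mo: L.
Parse left to right (heavy = foot alone; LL = one foot; stranded L unfooted): li: (ˈme:p) (ˈku:.ble) da: (ˈsa:l) mo:.
Foot heads: 2, 3, 6.
Primary stress on the leftmost head = syllable 2.
Secondary stress on 3, 6: li:.ˈme:p.ˌku:.ble.da:.ˌsa:l.mo:.

primary 2, secondary 3, 6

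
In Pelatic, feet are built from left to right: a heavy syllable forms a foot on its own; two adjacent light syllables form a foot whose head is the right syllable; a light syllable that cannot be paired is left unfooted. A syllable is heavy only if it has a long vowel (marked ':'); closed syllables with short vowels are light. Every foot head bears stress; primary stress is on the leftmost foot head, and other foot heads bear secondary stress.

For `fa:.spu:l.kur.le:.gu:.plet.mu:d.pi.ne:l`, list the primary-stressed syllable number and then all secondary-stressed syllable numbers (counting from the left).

Weights: 1 fa: H, 2 spu:l H, 3 kur L, 4 le: H, 5 gu: H, 6 plet L, 7 mu:d H, 8 pi L, 9 ne:l H.
Parse left to right (heavy = foot alone; LL = one foot; stranded L unfooted): (ˈfa:) (ˈspu:l) kur (ˈle:) (ˈgu:) plet (ˈmu:d) pi (ˈne:l).
Foot heads: 1, 2, 4, 5, 7, 9.
Primary stress on the leftmost head = syllable 1.
Secondary stress on 2, 4, 5, 7, 9: ˈfa:.ˌspu:l.kur.ˌle:.ˌgu:.plet.ˌmu:d.pi.ˌne:l.

primary 1, secondary 2, 4, 5, 7, 9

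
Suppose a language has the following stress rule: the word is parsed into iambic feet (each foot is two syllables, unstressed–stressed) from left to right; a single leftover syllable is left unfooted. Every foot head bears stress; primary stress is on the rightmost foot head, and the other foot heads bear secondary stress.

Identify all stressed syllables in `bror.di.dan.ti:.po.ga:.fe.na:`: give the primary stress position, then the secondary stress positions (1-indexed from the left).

primary 8, secondary 2, 4, 6

Parse left to right into iambic (σˈσ) feet: (bror.ˈdi) (dan.ˈti:) (po.ˈga:) (fe.ˈna:).
Foot heads (stressed positions): 2, 4, 6, 8.
End Rule Rightmost: primary stress on the rightmost head = syllable 8.
Secondary stress on 2, 4, 6: bror.ˌdi.dan.ˌti:.po.ˌga:.fe.ˈna:.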